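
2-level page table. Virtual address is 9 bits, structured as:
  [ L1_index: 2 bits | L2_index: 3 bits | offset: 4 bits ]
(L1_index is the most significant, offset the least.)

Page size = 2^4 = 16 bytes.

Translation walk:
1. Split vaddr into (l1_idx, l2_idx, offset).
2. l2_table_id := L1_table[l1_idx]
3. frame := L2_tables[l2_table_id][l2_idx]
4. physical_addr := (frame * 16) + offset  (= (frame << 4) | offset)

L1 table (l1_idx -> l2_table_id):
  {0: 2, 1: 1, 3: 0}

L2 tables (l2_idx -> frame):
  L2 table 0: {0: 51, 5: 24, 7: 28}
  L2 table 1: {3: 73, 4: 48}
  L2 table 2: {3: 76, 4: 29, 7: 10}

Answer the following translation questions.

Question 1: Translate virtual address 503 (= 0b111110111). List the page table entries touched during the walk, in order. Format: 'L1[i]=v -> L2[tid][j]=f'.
vaddr = 503 = 0b111110111
Split: l1_idx=3, l2_idx=7, offset=7

Answer: L1[3]=0 -> L2[0][7]=28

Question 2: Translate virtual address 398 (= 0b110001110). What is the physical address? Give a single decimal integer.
vaddr = 398 = 0b110001110
Split: l1_idx=3, l2_idx=0, offset=14
L1[3] = 0
L2[0][0] = 51
paddr = 51 * 16 + 14 = 830

Answer: 830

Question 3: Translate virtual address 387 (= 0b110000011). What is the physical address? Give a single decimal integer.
Answer: 819

Derivation:
vaddr = 387 = 0b110000011
Split: l1_idx=3, l2_idx=0, offset=3
L1[3] = 0
L2[0][0] = 51
paddr = 51 * 16 + 3 = 819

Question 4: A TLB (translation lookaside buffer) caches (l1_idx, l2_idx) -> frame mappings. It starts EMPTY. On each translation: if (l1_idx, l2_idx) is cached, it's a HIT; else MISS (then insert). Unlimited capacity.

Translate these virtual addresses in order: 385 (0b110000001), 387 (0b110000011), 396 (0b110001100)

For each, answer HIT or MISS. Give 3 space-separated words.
Answer: MISS HIT HIT

Derivation:
vaddr=385: (3,0) not in TLB -> MISS, insert
vaddr=387: (3,0) in TLB -> HIT
vaddr=396: (3,0) in TLB -> HIT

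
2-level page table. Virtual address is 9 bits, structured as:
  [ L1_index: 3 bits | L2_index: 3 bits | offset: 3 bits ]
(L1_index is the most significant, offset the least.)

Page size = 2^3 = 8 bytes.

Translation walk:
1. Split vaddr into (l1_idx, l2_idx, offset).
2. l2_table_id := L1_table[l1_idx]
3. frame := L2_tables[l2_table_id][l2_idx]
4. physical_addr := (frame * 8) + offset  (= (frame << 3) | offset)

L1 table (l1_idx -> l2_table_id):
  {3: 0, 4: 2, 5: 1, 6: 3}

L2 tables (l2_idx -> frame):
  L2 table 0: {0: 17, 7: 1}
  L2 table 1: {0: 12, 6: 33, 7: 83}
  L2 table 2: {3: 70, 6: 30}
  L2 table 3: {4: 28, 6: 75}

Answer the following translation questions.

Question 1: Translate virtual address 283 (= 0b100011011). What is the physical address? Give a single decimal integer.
Answer: 563

Derivation:
vaddr = 283 = 0b100011011
Split: l1_idx=4, l2_idx=3, offset=3
L1[4] = 2
L2[2][3] = 70
paddr = 70 * 8 + 3 = 563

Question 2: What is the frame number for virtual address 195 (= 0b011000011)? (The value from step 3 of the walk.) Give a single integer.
vaddr = 195: l1_idx=3, l2_idx=0
L1[3] = 0; L2[0][0] = 17

Answer: 17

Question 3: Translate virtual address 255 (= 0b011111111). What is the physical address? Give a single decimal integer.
Answer: 15

Derivation:
vaddr = 255 = 0b011111111
Split: l1_idx=3, l2_idx=7, offset=7
L1[3] = 0
L2[0][7] = 1
paddr = 1 * 8 + 7 = 15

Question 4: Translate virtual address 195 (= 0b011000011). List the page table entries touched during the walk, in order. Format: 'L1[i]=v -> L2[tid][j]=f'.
vaddr = 195 = 0b011000011
Split: l1_idx=3, l2_idx=0, offset=3

Answer: L1[3]=0 -> L2[0][0]=17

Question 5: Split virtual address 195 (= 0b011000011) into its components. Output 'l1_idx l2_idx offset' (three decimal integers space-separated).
vaddr = 195 = 0b011000011
  top 3 bits -> l1_idx = 3
  next 3 bits -> l2_idx = 0
  bottom 3 bits -> offset = 3

Answer: 3 0 3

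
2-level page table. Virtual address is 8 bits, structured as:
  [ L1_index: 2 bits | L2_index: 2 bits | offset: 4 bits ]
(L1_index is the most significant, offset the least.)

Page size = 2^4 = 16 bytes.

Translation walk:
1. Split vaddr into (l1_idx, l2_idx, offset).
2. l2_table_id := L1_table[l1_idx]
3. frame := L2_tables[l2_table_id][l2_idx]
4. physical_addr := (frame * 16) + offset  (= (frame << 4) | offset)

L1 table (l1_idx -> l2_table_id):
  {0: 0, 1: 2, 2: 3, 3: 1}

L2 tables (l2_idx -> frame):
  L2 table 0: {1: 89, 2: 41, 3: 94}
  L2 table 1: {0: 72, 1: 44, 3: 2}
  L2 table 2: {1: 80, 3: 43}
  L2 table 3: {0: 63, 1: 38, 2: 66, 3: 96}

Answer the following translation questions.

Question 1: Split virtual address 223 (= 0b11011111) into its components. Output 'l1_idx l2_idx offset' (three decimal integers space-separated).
vaddr = 223 = 0b11011111
  top 2 bits -> l1_idx = 3
  next 2 bits -> l2_idx = 1
  bottom 4 bits -> offset = 15

Answer: 3 1 15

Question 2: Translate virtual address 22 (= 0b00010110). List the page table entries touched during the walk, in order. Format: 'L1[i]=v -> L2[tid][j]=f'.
vaddr = 22 = 0b00010110
Split: l1_idx=0, l2_idx=1, offset=6

Answer: L1[0]=0 -> L2[0][1]=89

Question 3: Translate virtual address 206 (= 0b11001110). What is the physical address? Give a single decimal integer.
Answer: 1166

Derivation:
vaddr = 206 = 0b11001110
Split: l1_idx=3, l2_idx=0, offset=14
L1[3] = 1
L2[1][0] = 72
paddr = 72 * 16 + 14 = 1166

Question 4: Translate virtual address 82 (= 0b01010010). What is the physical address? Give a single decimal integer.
Answer: 1282

Derivation:
vaddr = 82 = 0b01010010
Split: l1_idx=1, l2_idx=1, offset=2
L1[1] = 2
L2[2][1] = 80
paddr = 80 * 16 + 2 = 1282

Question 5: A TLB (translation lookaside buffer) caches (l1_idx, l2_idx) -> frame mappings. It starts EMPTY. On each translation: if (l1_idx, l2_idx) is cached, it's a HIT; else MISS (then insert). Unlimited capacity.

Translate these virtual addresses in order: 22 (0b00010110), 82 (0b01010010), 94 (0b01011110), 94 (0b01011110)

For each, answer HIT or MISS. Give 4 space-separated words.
vaddr=22: (0,1) not in TLB -> MISS, insert
vaddr=82: (1,1) not in TLB -> MISS, insert
vaddr=94: (1,1) in TLB -> HIT
vaddr=94: (1,1) in TLB -> HIT

Answer: MISS MISS HIT HIT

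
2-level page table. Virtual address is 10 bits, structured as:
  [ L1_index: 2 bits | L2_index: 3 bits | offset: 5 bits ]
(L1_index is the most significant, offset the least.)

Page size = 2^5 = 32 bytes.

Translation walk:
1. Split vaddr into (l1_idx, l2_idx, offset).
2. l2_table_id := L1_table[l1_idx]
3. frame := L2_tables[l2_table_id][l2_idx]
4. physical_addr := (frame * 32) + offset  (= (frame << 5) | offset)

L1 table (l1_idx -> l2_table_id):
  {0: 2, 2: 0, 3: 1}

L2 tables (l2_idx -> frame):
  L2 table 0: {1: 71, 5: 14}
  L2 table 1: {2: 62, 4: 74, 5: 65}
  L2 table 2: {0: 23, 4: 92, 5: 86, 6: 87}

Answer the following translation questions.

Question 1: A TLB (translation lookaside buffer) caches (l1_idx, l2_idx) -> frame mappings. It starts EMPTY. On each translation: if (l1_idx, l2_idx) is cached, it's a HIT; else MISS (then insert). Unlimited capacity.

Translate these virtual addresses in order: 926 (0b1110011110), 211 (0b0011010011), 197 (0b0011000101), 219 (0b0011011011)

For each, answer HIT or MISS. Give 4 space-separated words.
Answer: MISS MISS HIT HIT

Derivation:
vaddr=926: (3,4) not in TLB -> MISS, insert
vaddr=211: (0,6) not in TLB -> MISS, insert
vaddr=197: (0,6) in TLB -> HIT
vaddr=219: (0,6) in TLB -> HIT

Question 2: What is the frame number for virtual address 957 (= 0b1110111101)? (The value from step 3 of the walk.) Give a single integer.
vaddr = 957: l1_idx=3, l2_idx=5
L1[3] = 1; L2[1][5] = 65

Answer: 65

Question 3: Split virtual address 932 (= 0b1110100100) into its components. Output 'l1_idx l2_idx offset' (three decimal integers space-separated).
Answer: 3 5 4

Derivation:
vaddr = 932 = 0b1110100100
  top 2 bits -> l1_idx = 3
  next 3 bits -> l2_idx = 5
  bottom 5 bits -> offset = 4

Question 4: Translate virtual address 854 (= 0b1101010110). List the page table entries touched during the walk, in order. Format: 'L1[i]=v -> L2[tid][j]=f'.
Answer: L1[3]=1 -> L2[1][2]=62

Derivation:
vaddr = 854 = 0b1101010110
Split: l1_idx=3, l2_idx=2, offset=22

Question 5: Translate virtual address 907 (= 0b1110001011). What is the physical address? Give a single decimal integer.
vaddr = 907 = 0b1110001011
Split: l1_idx=3, l2_idx=4, offset=11
L1[3] = 1
L2[1][4] = 74
paddr = 74 * 32 + 11 = 2379

Answer: 2379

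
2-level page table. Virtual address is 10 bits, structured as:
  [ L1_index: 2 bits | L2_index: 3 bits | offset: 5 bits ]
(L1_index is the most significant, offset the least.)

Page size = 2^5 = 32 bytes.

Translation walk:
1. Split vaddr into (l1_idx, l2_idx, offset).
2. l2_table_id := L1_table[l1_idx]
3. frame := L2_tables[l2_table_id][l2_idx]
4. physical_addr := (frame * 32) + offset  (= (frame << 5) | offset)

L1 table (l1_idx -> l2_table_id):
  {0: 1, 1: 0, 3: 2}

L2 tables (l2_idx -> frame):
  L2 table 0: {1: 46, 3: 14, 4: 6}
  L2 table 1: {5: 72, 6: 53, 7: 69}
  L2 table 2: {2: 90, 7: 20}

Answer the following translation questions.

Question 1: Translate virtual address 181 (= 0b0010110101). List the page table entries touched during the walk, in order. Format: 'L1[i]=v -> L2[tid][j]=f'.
vaddr = 181 = 0b0010110101
Split: l1_idx=0, l2_idx=5, offset=21

Answer: L1[0]=1 -> L2[1][5]=72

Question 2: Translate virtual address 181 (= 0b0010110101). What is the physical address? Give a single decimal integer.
Answer: 2325

Derivation:
vaddr = 181 = 0b0010110101
Split: l1_idx=0, l2_idx=5, offset=21
L1[0] = 1
L2[1][5] = 72
paddr = 72 * 32 + 21 = 2325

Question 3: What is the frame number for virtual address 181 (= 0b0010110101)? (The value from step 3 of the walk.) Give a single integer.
Answer: 72

Derivation:
vaddr = 181: l1_idx=0, l2_idx=5
L1[0] = 1; L2[1][5] = 72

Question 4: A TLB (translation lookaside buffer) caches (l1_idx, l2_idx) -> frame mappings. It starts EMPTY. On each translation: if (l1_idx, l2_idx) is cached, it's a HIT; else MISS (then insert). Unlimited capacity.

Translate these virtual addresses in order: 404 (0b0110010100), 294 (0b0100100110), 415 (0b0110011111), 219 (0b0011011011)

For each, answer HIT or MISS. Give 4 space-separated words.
vaddr=404: (1,4) not in TLB -> MISS, insert
vaddr=294: (1,1) not in TLB -> MISS, insert
vaddr=415: (1,4) in TLB -> HIT
vaddr=219: (0,6) not in TLB -> MISS, insert

Answer: MISS MISS HIT MISS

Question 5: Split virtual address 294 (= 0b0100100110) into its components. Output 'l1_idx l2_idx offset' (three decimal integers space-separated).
Answer: 1 1 6

Derivation:
vaddr = 294 = 0b0100100110
  top 2 bits -> l1_idx = 1
  next 3 bits -> l2_idx = 1
  bottom 5 bits -> offset = 6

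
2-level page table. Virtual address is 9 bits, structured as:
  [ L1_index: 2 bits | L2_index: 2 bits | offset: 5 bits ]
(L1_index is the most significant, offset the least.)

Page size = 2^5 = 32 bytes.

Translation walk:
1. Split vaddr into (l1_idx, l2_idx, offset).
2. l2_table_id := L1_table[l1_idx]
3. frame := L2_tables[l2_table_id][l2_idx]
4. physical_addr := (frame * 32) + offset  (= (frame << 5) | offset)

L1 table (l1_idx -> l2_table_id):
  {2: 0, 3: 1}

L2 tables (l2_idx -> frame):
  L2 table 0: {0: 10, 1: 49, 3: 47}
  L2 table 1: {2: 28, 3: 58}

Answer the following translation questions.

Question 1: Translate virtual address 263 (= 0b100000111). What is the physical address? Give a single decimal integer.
Answer: 327

Derivation:
vaddr = 263 = 0b100000111
Split: l1_idx=2, l2_idx=0, offset=7
L1[2] = 0
L2[0][0] = 10
paddr = 10 * 32 + 7 = 327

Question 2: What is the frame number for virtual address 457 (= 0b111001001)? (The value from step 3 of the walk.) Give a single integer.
Answer: 28

Derivation:
vaddr = 457: l1_idx=3, l2_idx=2
L1[3] = 1; L2[1][2] = 28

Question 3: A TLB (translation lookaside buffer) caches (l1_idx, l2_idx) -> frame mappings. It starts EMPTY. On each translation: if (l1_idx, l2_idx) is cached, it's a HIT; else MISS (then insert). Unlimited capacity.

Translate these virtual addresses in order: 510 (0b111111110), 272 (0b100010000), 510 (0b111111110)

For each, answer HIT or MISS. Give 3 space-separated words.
vaddr=510: (3,3) not in TLB -> MISS, insert
vaddr=272: (2,0) not in TLB -> MISS, insert
vaddr=510: (3,3) in TLB -> HIT

Answer: MISS MISS HIT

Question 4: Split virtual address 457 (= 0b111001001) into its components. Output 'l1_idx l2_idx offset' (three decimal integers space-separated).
vaddr = 457 = 0b111001001
  top 2 bits -> l1_idx = 3
  next 2 bits -> l2_idx = 2
  bottom 5 bits -> offset = 9

Answer: 3 2 9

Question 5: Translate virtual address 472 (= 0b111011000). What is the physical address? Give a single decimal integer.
Answer: 920

Derivation:
vaddr = 472 = 0b111011000
Split: l1_idx=3, l2_idx=2, offset=24
L1[3] = 1
L2[1][2] = 28
paddr = 28 * 32 + 24 = 920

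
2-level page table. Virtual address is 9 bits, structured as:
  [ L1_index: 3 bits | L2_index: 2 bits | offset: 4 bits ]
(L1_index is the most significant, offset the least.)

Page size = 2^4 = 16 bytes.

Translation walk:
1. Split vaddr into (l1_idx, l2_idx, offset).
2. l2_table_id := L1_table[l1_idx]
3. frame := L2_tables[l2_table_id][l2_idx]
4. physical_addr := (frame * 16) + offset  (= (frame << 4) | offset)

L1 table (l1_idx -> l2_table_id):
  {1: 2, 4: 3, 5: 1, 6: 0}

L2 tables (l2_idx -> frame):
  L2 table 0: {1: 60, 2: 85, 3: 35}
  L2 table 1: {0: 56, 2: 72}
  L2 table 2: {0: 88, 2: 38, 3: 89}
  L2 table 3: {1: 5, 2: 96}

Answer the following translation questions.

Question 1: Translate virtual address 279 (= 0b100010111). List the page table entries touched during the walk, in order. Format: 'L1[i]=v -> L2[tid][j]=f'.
vaddr = 279 = 0b100010111
Split: l1_idx=4, l2_idx=1, offset=7

Answer: L1[4]=3 -> L2[3][1]=5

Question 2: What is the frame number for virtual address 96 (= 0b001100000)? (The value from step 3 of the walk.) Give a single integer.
vaddr = 96: l1_idx=1, l2_idx=2
L1[1] = 2; L2[2][2] = 38

Answer: 38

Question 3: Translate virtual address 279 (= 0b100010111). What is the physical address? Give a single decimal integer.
Answer: 87

Derivation:
vaddr = 279 = 0b100010111
Split: l1_idx=4, l2_idx=1, offset=7
L1[4] = 3
L2[3][1] = 5
paddr = 5 * 16 + 7 = 87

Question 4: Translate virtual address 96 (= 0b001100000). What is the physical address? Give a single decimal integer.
Answer: 608

Derivation:
vaddr = 96 = 0b001100000
Split: l1_idx=1, l2_idx=2, offset=0
L1[1] = 2
L2[2][2] = 38
paddr = 38 * 16 + 0 = 608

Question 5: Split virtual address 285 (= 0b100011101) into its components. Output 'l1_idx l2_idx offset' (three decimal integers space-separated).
Answer: 4 1 13

Derivation:
vaddr = 285 = 0b100011101
  top 3 bits -> l1_idx = 4
  next 2 bits -> l2_idx = 1
  bottom 4 bits -> offset = 13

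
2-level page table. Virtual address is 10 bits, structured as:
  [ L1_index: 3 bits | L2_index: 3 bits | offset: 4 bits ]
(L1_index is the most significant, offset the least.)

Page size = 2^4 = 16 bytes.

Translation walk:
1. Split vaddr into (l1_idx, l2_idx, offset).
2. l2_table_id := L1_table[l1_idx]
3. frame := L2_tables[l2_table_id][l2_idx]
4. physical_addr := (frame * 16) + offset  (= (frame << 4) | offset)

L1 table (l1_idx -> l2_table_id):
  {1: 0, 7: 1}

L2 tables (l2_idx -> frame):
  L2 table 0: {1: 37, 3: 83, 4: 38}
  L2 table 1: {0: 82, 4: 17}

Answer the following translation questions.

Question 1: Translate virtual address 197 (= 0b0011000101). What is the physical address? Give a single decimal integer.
vaddr = 197 = 0b0011000101
Split: l1_idx=1, l2_idx=4, offset=5
L1[1] = 0
L2[0][4] = 38
paddr = 38 * 16 + 5 = 613

Answer: 613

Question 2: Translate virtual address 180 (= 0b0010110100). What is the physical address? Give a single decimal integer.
vaddr = 180 = 0b0010110100
Split: l1_idx=1, l2_idx=3, offset=4
L1[1] = 0
L2[0][3] = 83
paddr = 83 * 16 + 4 = 1332

Answer: 1332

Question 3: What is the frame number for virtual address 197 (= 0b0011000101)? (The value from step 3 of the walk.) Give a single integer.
vaddr = 197: l1_idx=1, l2_idx=4
L1[1] = 0; L2[0][4] = 38

Answer: 38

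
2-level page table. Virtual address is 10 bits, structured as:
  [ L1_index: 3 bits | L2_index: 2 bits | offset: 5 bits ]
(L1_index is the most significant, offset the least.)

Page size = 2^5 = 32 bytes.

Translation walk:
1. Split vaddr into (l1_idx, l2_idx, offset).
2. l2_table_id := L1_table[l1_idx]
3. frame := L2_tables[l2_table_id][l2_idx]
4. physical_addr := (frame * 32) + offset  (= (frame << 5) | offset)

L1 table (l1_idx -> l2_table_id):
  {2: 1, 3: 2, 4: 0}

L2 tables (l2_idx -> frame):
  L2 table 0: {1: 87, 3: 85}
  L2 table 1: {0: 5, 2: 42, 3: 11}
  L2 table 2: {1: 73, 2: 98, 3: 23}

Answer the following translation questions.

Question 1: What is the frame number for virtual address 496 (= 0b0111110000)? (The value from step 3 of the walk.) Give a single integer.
Answer: 23

Derivation:
vaddr = 496: l1_idx=3, l2_idx=3
L1[3] = 2; L2[2][3] = 23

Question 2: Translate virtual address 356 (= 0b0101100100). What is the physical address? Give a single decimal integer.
Answer: 356

Derivation:
vaddr = 356 = 0b0101100100
Split: l1_idx=2, l2_idx=3, offset=4
L1[2] = 1
L2[1][3] = 11
paddr = 11 * 32 + 4 = 356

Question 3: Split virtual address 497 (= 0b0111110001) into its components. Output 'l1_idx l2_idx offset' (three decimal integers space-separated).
Answer: 3 3 17

Derivation:
vaddr = 497 = 0b0111110001
  top 3 bits -> l1_idx = 3
  next 2 bits -> l2_idx = 3
  bottom 5 bits -> offset = 17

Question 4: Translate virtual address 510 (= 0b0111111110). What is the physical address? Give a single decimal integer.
vaddr = 510 = 0b0111111110
Split: l1_idx=3, l2_idx=3, offset=30
L1[3] = 2
L2[2][3] = 23
paddr = 23 * 32 + 30 = 766

Answer: 766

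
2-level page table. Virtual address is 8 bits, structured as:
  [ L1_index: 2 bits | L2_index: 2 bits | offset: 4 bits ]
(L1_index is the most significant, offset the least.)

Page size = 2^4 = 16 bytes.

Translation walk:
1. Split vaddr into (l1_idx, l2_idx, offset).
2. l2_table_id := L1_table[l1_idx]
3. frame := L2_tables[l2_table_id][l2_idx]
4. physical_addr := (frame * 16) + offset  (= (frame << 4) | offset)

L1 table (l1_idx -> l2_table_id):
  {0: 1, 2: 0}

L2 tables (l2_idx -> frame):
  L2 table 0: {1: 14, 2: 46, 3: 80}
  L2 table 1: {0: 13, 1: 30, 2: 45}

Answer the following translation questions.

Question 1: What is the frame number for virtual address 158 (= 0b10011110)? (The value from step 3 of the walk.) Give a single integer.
vaddr = 158: l1_idx=2, l2_idx=1
L1[2] = 0; L2[0][1] = 14

Answer: 14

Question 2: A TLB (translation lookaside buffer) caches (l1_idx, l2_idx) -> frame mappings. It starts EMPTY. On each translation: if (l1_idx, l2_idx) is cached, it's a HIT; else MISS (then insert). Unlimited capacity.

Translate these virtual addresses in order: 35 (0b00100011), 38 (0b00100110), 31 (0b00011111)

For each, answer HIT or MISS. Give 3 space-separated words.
Answer: MISS HIT MISS

Derivation:
vaddr=35: (0,2) not in TLB -> MISS, insert
vaddr=38: (0,2) in TLB -> HIT
vaddr=31: (0,1) not in TLB -> MISS, insert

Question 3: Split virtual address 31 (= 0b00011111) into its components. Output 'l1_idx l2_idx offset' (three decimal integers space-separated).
Answer: 0 1 15

Derivation:
vaddr = 31 = 0b00011111
  top 2 bits -> l1_idx = 0
  next 2 bits -> l2_idx = 1
  bottom 4 bits -> offset = 15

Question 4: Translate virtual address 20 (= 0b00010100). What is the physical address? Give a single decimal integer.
vaddr = 20 = 0b00010100
Split: l1_idx=0, l2_idx=1, offset=4
L1[0] = 1
L2[1][1] = 30
paddr = 30 * 16 + 4 = 484

Answer: 484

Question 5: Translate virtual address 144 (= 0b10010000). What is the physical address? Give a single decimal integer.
Answer: 224

Derivation:
vaddr = 144 = 0b10010000
Split: l1_idx=2, l2_idx=1, offset=0
L1[2] = 0
L2[0][1] = 14
paddr = 14 * 16 + 0 = 224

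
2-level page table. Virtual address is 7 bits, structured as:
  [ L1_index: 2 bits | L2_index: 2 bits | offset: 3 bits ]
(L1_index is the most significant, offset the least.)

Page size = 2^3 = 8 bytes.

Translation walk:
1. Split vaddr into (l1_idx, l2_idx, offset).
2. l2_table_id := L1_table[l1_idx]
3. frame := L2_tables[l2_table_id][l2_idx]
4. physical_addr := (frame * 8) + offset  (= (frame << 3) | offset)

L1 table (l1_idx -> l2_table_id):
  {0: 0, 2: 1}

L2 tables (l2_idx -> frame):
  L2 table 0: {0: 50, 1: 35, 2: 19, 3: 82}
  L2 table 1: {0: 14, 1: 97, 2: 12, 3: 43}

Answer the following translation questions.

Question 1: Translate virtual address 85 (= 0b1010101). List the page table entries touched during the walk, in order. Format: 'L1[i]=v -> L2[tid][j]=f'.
vaddr = 85 = 0b1010101
Split: l1_idx=2, l2_idx=2, offset=5

Answer: L1[2]=1 -> L2[1][2]=12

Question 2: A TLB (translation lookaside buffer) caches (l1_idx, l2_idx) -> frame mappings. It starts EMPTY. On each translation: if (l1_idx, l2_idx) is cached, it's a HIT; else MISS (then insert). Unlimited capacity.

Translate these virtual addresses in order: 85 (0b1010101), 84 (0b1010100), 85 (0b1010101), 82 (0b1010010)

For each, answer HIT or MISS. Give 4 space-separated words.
vaddr=85: (2,2) not in TLB -> MISS, insert
vaddr=84: (2,2) in TLB -> HIT
vaddr=85: (2,2) in TLB -> HIT
vaddr=82: (2,2) in TLB -> HIT

Answer: MISS HIT HIT HIT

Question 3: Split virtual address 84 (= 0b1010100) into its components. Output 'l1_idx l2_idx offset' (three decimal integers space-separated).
vaddr = 84 = 0b1010100
  top 2 bits -> l1_idx = 2
  next 2 bits -> l2_idx = 2
  bottom 3 bits -> offset = 4

Answer: 2 2 4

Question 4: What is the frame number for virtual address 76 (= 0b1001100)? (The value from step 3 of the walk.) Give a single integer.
Answer: 97

Derivation:
vaddr = 76: l1_idx=2, l2_idx=1
L1[2] = 1; L2[1][1] = 97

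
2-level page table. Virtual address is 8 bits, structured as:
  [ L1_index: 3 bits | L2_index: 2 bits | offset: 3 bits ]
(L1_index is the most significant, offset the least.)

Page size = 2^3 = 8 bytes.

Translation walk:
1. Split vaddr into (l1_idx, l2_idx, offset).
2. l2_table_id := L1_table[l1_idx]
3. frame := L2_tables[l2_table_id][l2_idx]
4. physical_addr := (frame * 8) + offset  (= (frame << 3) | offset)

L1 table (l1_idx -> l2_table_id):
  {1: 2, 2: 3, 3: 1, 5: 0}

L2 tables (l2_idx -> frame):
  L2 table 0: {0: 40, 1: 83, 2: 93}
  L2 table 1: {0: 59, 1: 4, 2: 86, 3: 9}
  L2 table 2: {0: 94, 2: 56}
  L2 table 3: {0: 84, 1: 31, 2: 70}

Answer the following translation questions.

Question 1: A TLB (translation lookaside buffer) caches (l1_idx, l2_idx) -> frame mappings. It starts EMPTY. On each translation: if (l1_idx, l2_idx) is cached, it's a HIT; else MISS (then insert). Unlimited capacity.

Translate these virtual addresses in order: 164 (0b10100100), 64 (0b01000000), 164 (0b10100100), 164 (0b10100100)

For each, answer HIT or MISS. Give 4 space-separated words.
Answer: MISS MISS HIT HIT

Derivation:
vaddr=164: (5,0) not in TLB -> MISS, insert
vaddr=64: (2,0) not in TLB -> MISS, insert
vaddr=164: (5,0) in TLB -> HIT
vaddr=164: (5,0) in TLB -> HIT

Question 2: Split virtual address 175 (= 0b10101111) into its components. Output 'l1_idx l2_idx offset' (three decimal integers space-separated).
Answer: 5 1 7

Derivation:
vaddr = 175 = 0b10101111
  top 3 bits -> l1_idx = 5
  next 2 bits -> l2_idx = 1
  bottom 3 bits -> offset = 7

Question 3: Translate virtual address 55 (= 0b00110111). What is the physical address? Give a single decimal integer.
vaddr = 55 = 0b00110111
Split: l1_idx=1, l2_idx=2, offset=7
L1[1] = 2
L2[2][2] = 56
paddr = 56 * 8 + 7 = 455

Answer: 455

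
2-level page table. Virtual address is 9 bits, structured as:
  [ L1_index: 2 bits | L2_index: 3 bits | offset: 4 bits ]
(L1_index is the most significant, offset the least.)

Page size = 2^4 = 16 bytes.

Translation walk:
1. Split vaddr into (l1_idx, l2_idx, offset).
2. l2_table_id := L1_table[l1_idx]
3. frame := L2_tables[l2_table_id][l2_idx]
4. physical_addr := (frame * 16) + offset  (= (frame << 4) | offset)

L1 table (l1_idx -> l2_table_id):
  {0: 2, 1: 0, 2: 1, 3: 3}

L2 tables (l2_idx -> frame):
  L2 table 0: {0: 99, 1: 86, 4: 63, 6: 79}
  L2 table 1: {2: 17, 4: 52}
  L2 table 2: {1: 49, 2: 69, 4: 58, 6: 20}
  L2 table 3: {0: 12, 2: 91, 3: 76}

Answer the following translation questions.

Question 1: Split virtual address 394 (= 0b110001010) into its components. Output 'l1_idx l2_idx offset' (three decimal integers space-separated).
Answer: 3 0 10

Derivation:
vaddr = 394 = 0b110001010
  top 2 bits -> l1_idx = 3
  next 3 bits -> l2_idx = 0
  bottom 4 bits -> offset = 10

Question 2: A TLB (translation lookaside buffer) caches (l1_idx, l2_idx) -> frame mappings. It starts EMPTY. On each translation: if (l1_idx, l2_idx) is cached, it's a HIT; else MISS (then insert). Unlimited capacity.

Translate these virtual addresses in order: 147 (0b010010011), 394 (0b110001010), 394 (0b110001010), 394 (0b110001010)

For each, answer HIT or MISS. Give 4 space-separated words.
Answer: MISS MISS HIT HIT

Derivation:
vaddr=147: (1,1) not in TLB -> MISS, insert
vaddr=394: (3,0) not in TLB -> MISS, insert
vaddr=394: (3,0) in TLB -> HIT
vaddr=394: (3,0) in TLB -> HIT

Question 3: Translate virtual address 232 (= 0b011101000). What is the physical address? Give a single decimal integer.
vaddr = 232 = 0b011101000
Split: l1_idx=1, l2_idx=6, offset=8
L1[1] = 0
L2[0][6] = 79
paddr = 79 * 16 + 8 = 1272

Answer: 1272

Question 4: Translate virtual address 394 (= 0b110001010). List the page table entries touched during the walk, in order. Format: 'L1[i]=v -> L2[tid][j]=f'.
vaddr = 394 = 0b110001010
Split: l1_idx=3, l2_idx=0, offset=10

Answer: L1[3]=3 -> L2[3][0]=12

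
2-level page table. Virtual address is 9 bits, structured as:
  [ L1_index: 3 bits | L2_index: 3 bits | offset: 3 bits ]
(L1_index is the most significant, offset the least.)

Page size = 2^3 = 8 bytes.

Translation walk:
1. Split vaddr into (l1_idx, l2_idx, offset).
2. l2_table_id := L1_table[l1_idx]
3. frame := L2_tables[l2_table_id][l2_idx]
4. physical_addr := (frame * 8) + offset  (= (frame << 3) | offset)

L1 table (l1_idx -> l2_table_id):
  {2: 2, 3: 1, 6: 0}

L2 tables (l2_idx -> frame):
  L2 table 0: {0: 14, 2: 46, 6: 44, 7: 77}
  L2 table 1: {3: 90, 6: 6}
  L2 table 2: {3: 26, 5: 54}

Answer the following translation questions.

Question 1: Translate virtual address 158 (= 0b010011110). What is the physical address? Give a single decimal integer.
Answer: 214

Derivation:
vaddr = 158 = 0b010011110
Split: l1_idx=2, l2_idx=3, offset=6
L1[2] = 2
L2[2][3] = 26
paddr = 26 * 8 + 6 = 214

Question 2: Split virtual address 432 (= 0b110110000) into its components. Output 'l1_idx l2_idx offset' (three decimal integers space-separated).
Answer: 6 6 0

Derivation:
vaddr = 432 = 0b110110000
  top 3 bits -> l1_idx = 6
  next 3 bits -> l2_idx = 6
  bottom 3 bits -> offset = 0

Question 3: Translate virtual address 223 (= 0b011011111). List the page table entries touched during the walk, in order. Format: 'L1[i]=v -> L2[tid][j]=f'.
Answer: L1[3]=1 -> L2[1][3]=90

Derivation:
vaddr = 223 = 0b011011111
Split: l1_idx=3, l2_idx=3, offset=7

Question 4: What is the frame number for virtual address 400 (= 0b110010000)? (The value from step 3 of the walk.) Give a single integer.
vaddr = 400: l1_idx=6, l2_idx=2
L1[6] = 0; L2[0][2] = 46

Answer: 46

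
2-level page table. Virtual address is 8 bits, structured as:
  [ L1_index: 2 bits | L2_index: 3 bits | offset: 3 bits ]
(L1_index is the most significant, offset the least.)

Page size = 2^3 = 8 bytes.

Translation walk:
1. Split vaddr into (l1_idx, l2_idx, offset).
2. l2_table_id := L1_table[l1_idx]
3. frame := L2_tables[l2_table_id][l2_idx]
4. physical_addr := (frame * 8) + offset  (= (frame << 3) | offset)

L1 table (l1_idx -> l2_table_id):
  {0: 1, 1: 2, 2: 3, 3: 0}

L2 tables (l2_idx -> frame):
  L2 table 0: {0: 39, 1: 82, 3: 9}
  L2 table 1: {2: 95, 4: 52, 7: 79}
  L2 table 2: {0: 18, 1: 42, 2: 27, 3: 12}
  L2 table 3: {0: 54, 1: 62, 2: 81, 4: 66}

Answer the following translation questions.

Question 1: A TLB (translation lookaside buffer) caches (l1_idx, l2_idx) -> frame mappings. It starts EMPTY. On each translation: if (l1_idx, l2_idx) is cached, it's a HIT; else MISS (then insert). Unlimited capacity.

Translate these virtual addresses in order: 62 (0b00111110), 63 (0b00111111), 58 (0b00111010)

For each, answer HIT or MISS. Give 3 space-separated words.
vaddr=62: (0,7) not in TLB -> MISS, insert
vaddr=63: (0,7) in TLB -> HIT
vaddr=58: (0,7) in TLB -> HIT

Answer: MISS HIT HIT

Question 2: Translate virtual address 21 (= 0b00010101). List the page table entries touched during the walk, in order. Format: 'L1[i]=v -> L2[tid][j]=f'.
Answer: L1[0]=1 -> L2[1][2]=95

Derivation:
vaddr = 21 = 0b00010101
Split: l1_idx=0, l2_idx=2, offset=5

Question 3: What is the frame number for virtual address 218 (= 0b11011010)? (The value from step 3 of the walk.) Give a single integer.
vaddr = 218: l1_idx=3, l2_idx=3
L1[3] = 0; L2[0][3] = 9

Answer: 9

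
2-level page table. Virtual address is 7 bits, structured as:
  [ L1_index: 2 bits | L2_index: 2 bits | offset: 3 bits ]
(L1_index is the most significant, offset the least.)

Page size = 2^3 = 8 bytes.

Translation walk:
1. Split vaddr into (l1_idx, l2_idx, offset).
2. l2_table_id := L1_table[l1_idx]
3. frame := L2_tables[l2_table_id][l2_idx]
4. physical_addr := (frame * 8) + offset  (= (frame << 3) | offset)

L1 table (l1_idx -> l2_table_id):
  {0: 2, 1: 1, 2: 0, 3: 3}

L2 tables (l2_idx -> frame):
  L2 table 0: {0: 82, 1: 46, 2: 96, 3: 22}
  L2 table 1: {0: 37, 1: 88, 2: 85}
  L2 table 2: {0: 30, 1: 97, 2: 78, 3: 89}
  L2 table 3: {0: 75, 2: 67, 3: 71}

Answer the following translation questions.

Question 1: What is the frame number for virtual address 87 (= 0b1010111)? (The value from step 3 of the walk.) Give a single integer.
Answer: 96

Derivation:
vaddr = 87: l1_idx=2, l2_idx=2
L1[2] = 0; L2[0][2] = 96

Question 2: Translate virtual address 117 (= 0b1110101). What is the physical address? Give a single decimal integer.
Answer: 541

Derivation:
vaddr = 117 = 0b1110101
Split: l1_idx=3, l2_idx=2, offset=5
L1[3] = 3
L2[3][2] = 67
paddr = 67 * 8 + 5 = 541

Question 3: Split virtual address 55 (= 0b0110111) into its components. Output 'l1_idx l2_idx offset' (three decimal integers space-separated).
Answer: 1 2 7

Derivation:
vaddr = 55 = 0b0110111
  top 2 bits -> l1_idx = 1
  next 2 bits -> l2_idx = 2
  bottom 3 bits -> offset = 7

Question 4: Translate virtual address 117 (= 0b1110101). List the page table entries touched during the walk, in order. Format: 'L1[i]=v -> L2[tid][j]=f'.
Answer: L1[3]=3 -> L2[3][2]=67

Derivation:
vaddr = 117 = 0b1110101
Split: l1_idx=3, l2_idx=2, offset=5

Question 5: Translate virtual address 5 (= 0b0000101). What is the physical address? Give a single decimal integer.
Answer: 245

Derivation:
vaddr = 5 = 0b0000101
Split: l1_idx=0, l2_idx=0, offset=5
L1[0] = 2
L2[2][0] = 30
paddr = 30 * 8 + 5 = 245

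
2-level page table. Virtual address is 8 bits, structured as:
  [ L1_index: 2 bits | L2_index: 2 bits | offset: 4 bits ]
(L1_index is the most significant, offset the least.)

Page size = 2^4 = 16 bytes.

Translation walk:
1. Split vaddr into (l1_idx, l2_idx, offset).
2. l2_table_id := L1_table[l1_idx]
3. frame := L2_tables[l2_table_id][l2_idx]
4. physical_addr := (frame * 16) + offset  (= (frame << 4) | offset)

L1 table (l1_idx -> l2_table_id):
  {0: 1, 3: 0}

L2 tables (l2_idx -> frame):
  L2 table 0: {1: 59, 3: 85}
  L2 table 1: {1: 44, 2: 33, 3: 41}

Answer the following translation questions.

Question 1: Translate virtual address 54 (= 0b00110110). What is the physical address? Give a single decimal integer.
vaddr = 54 = 0b00110110
Split: l1_idx=0, l2_idx=3, offset=6
L1[0] = 1
L2[1][3] = 41
paddr = 41 * 16 + 6 = 662

Answer: 662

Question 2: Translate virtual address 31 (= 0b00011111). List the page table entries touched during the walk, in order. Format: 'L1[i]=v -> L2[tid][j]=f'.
Answer: L1[0]=1 -> L2[1][1]=44

Derivation:
vaddr = 31 = 0b00011111
Split: l1_idx=0, l2_idx=1, offset=15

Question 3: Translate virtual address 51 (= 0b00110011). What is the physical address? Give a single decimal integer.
vaddr = 51 = 0b00110011
Split: l1_idx=0, l2_idx=3, offset=3
L1[0] = 1
L2[1][3] = 41
paddr = 41 * 16 + 3 = 659

Answer: 659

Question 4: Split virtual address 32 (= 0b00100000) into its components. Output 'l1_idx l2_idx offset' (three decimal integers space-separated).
vaddr = 32 = 0b00100000
  top 2 bits -> l1_idx = 0
  next 2 bits -> l2_idx = 2
  bottom 4 bits -> offset = 0

Answer: 0 2 0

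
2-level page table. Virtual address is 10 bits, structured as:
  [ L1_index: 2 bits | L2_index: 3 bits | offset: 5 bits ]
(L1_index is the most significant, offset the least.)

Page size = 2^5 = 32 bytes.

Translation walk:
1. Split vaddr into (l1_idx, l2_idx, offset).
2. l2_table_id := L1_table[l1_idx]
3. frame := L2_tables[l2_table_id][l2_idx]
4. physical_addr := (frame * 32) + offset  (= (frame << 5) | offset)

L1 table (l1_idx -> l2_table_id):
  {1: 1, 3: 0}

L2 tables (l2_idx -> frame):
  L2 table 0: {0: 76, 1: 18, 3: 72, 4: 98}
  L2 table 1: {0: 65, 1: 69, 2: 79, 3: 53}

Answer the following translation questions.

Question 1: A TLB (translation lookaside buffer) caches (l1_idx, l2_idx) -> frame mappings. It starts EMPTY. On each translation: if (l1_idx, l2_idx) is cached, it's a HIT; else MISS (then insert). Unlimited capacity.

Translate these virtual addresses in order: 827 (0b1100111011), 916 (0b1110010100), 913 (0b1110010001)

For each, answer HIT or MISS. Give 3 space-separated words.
vaddr=827: (3,1) not in TLB -> MISS, insert
vaddr=916: (3,4) not in TLB -> MISS, insert
vaddr=913: (3,4) in TLB -> HIT

Answer: MISS MISS HIT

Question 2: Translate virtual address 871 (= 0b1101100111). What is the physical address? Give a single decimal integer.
vaddr = 871 = 0b1101100111
Split: l1_idx=3, l2_idx=3, offset=7
L1[3] = 0
L2[0][3] = 72
paddr = 72 * 32 + 7 = 2311

Answer: 2311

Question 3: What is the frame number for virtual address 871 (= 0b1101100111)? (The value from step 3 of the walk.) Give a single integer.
Answer: 72

Derivation:
vaddr = 871: l1_idx=3, l2_idx=3
L1[3] = 0; L2[0][3] = 72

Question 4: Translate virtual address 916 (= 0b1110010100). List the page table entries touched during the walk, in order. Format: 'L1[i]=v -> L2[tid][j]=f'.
vaddr = 916 = 0b1110010100
Split: l1_idx=3, l2_idx=4, offset=20

Answer: L1[3]=0 -> L2[0][4]=98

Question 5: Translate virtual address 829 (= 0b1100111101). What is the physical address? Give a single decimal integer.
vaddr = 829 = 0b1100111101
Split: l1_idx=3, l2_idx=1, offset=29
L1[3] = 0
L2[0][1] = 18
paddr = 18 * 32 + 29 = 605

Answer: 605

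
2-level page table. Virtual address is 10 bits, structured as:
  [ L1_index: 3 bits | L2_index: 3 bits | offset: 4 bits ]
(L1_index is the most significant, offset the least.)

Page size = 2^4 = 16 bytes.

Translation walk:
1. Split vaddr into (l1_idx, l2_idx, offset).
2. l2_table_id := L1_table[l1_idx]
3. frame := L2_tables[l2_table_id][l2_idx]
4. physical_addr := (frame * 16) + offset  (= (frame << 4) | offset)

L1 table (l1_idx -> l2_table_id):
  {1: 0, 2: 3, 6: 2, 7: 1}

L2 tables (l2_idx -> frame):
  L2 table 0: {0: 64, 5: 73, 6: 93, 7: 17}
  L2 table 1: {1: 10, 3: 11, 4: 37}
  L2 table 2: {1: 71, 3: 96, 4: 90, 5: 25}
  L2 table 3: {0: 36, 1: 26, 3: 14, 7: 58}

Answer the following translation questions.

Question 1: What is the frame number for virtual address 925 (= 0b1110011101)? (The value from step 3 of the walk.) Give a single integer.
vaddr = 925: l1_idx=7, l2_idx=1
L1[7] = 1; L2[1][1] = 10

Answer: 10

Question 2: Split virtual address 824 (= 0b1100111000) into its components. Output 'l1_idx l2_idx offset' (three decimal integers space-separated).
Answer: 6 3 8

Derivation:
vaddr = 824 = 0b1100111000
  top 3 bits -> l1_idx = 6
  next 3 bits -> l2_idx = 3
  bottom 4 bits -> offset = 8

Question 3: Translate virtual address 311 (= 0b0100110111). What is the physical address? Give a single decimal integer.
vaddr = 311 = 0b0100110111
Split: l1_idx=2, l2_idx=3, offset=7
L1[2] = 3
L2[3][3] = 14
paddr = 14 * 16 + 7 = 231

Answer: 231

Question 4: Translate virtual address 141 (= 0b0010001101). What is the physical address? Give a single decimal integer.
Answer: 1037

Derivation:
vaddr = 141 = 0b0010001101
Split: l1_idx=1, l2_idx=0, offset=13
L1[1] = 0
L2[0][0] = 64
paddr = 64 * 16 + 13 = 1037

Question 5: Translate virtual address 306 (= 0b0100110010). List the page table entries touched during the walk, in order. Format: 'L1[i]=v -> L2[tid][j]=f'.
Answer: L1[2]=3 -> L2[3][3]=14

Derivation:
vaddr = 306 = 0b0100110010
Split: l1_idx=2, l2_idx=3, offset=2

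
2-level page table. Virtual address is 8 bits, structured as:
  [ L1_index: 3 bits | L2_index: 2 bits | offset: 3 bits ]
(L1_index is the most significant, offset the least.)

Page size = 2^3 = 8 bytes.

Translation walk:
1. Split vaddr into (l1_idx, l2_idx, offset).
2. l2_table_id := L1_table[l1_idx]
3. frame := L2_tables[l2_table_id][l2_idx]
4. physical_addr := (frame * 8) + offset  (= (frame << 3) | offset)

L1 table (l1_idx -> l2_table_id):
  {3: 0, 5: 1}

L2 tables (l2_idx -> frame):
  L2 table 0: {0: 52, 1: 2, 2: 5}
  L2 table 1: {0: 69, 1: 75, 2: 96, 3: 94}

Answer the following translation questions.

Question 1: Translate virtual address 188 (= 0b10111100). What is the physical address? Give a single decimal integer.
Answer: 756

Derivation:
vaddr = 188 = 0b10111100
Split: l1_idx=5, l2_idx=3, offset=4
L1[5] = 1
L2[1][3] = 94
paddr = 94 * 8 + 4 = 756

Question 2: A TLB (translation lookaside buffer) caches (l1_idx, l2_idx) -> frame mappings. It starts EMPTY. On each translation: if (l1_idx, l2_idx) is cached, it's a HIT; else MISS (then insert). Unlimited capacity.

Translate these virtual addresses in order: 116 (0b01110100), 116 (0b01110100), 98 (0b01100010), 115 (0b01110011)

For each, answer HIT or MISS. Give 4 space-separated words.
vaddr=116: (3,2) not in TLB -> MISS, insert
vaddr=116: (3,2) in TLB -> HIT
vaddr=98: (3,0) not in TLB -> MISS, insert
vaddr=115: (3,2) in TLB -> HIT

Answer: MISS HIT MISS HIT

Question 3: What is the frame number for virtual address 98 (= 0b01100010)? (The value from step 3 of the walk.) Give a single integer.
vaddr = 98: l1_idx=3, l2_idx=0
L1[3] = 0; L2[0][0] = 52

Answer: 52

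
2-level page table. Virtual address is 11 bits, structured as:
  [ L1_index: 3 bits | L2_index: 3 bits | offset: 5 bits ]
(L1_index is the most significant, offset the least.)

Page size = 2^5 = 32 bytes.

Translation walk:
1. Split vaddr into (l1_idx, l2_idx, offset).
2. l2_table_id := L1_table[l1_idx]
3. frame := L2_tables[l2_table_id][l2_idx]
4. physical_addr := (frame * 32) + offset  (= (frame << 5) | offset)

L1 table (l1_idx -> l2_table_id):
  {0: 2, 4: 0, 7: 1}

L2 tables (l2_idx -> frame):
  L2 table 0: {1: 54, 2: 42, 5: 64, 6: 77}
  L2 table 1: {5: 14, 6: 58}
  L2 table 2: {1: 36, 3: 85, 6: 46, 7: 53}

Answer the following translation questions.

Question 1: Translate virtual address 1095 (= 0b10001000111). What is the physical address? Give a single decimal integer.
vaddr = 1095 = 0b10001000111
Split: l1_idx=4, l2_idx=2, offset=7
L1[4] = 0
L2[0][2] = 42
paddr = 42 * 32 + 7 = 1351

Answer: 1351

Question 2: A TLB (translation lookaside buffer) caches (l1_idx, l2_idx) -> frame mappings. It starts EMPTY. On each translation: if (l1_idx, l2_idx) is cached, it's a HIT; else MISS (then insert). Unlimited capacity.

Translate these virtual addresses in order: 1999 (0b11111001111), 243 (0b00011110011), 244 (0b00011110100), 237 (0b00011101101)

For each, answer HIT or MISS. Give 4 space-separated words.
vaddr=1999: (7,6) not in TLB -> MISS, insert
vaddr=243: (0,7) not in TLB -> MISS, insert
vaddr=244: (0,7) in TLB -> HIT
vaddr=237: (0,7) in TLB -> HIT

Answer: MISS MISS HIT HIT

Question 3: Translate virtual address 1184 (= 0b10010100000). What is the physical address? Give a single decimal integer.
vaddr = 1184 = 0b10010100000
Split: l1_idx=4, l2_idx=5, offset=0
L1[4] = 0
L2[0][5] = 64
paddr = 64 * 32 + 0 = 2048

Answer: 2048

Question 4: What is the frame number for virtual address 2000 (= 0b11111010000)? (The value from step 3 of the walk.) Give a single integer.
vaddr = 2000: l1_idx=7, l2_idx=6
L1[7] = 1; L2[1][6] = 58

Answer: 58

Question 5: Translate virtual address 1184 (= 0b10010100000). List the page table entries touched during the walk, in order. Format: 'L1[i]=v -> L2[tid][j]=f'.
Answer: L1[4]=0 -> L2[0][5]=64

Derivation:
vaddr = 1184 = 0b10010100000
Split: l1_idx=4, l2_idx=5, offset=0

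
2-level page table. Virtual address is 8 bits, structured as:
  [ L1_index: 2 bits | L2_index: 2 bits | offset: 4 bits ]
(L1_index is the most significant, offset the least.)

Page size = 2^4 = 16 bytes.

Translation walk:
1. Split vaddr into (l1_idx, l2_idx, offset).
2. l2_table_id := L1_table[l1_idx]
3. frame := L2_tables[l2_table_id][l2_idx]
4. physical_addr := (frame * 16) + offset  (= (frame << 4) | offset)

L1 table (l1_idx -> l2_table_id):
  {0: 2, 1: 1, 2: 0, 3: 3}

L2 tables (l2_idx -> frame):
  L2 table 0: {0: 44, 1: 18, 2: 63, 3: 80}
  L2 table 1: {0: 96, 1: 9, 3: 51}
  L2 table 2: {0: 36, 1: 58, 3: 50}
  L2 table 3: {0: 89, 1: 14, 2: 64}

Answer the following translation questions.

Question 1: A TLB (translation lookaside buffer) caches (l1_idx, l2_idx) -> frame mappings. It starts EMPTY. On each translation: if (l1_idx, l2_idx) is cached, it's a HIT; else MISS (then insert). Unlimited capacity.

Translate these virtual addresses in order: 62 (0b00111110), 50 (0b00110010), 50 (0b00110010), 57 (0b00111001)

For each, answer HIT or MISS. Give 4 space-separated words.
Answer: MISS HIT HIT HIT

Derivation:
vaddr=62: (0,3) not in TLB -> MISS, insert
vaddr=50: (0,3) in TLB -> HIT
vaddr=50: (0,3) in TLB -> HIT
vaddr=57: (0,3) in TLB -> HIT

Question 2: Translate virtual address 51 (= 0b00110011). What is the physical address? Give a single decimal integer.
Answer: 803

Derivation:
vaddr = 51 = 0b00110011
Split: l1_idx=0, l2_idx=3, offset=3
L1[0] = 2
L2[2][3] = 50
paddr = 50 * 16 + 3 = 803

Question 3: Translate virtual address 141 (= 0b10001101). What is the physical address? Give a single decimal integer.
Answer: 717

Derivation:
vaddr = 141 = 0b10001101
Split: l1_idx=2, l2_idx=0, offset=13
L1[2] = 0
L2[0][0] = 44
paddr = 44 * 16 + 13 = 717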